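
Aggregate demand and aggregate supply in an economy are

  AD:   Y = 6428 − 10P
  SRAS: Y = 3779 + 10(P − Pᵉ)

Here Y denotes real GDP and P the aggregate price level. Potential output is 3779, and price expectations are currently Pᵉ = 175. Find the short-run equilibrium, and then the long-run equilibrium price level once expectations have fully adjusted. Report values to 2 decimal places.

Short run: P = 219.95, Y = 4228.50. Long run: P = 264.90.

Short run: with Pᵉ = 175, SRAS is Y = 2029 + 10P. Setting AD = SRAS gives 4399 = 20P, so P = 219.95 and Y = 6428 − 10P = 4228.50.
Output 4228.50 is above potential 3779, so over time expected prices rise and SRAS shifts left until Y returns to 3779.
Long run: Y = 3779 on the AD curve gives 3779 = 6428 − 10P, so P = 264.90.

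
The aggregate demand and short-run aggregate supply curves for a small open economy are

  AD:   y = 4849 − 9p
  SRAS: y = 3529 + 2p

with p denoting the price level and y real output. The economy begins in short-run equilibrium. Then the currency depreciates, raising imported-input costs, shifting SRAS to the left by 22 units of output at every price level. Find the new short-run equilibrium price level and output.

This is a negative supply shock: SRAS shifts left.
New SRAS: y = 3507 + 2p.
Set AD = SRAS: 4849 − 9p = 3507 + 2p, so 1342 = 11p and p = 122.
y = 4849 − 9·122 = 3751.

p = 122, y = 3751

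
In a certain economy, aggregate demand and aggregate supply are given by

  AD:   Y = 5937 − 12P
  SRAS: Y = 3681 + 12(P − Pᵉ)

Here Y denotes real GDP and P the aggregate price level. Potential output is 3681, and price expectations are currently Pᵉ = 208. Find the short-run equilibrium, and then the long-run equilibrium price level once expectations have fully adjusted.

Short run: with Pᵉ = 208, SRAS is Y = 1185 + 12P. Setting AD = SRAS gives 4752 = 24P, so P = 198 and Y = 5937 − 12·198 = 3561.
Output 3561 is below potential 3681, so over time expected prices fall and SRAS shifts right until Y returns to 3681.
Long run: Y = 3681 on the AD curve gives 3681 = 5937 − 12P, so P = 188.

Short run: P = 198, Y = 3561. Long run: P = 188.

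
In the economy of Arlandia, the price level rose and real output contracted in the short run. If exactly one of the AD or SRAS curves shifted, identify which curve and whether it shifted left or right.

SRAS shifted left

P rose and Y fell. An AD shift moves P and Y in the same direction; an SRAS shift moves them in opposite directions.
Here P and Y moved in opposite directions, so the SRAS curve shifted.
Since Y fell, SRAS shifted left.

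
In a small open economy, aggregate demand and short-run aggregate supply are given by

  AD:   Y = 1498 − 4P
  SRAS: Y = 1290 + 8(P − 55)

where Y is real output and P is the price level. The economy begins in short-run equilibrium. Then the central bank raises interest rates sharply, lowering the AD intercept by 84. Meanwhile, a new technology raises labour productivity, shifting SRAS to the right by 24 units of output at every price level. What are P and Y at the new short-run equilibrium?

After both shocks: AD is Y = 1414 − 4P and SRAS is Y = 874 + 8P.
Setting them equal: 540 = 12P, so P = 45.
Y = 1414 − 4·45 = 1234.

P = 45, Y = 1234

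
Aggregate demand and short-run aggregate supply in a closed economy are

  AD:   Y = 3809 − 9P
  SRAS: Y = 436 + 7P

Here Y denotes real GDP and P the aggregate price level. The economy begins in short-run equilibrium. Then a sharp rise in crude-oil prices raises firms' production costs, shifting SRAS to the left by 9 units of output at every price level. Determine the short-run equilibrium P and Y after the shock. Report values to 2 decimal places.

P = 211.38, Y = 1906.63

This is a negative supply shock: SRAS shifts left.
New SRAS: Y = 427 + 7P.
Set AD = SRAS: 3809 − 9P = 427 + 7P, so 3382 = 16P and P = 211.38.
Substituting into AD, Y = 1906.63.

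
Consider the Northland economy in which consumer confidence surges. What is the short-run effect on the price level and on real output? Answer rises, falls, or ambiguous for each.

This is a positive demand shock: AD shifts right.
Moving along the upward-sloping SRAS curve, P rises and Y rises.

Price level: rises; output: rises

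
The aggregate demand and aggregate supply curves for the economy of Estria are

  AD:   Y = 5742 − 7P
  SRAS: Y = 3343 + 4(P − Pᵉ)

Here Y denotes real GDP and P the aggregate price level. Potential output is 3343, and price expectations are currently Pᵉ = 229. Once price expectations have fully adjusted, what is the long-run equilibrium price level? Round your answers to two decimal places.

Short run: with Pᵉ = 229, SRAS is Y = 2427 + 4P. Setting AD = SRAS gives 3315 = 11P, so P = 301.36 and Y = 5742 − 7P = 3632.45.
Output 3632.45 is above potential 3343, so over time expected prices rise and SRAS shifts left until Y returns to 3343.
Long run: Y = 3343 on the AD curve gives 3343 = 5742 − 7P, so P = 342.71.

Long-run P = 342.71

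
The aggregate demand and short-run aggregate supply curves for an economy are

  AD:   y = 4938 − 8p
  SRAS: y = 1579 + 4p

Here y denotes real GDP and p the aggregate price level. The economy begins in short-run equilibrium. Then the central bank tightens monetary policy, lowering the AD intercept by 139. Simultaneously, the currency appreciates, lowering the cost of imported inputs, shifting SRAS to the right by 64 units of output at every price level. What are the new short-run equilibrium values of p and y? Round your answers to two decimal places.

After both shocks: AD is y = 4799 − 8p and SRAS is y = 1643 + 4p.
Setting them equal: 3156 = 12p, so p = 263.00.
Substituting into AD, y = 2695.00.

p = 263.00, y = 2695.00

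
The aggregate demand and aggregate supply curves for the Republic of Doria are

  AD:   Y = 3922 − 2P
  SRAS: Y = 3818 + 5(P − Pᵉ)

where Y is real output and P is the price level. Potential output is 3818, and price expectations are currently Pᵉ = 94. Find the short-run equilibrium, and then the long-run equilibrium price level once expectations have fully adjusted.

Short run: P = 82, Y = 3758. Long run: P = 52.

Short run: with Pᵉ = 94, SRAS is Y = 3348 + 5P. Setting AD = SRAS gives 574 = 7P, so P = 82 and Y = 3922 − 2·82 = 3758.
Output 3758 is below potential 3818, so over time expected prices fall and SRAS shifts right until Y returns to 3818.
Long run: Y = 3818 on the AD curve gives 3818 = 3922 − 2P, so P = 52.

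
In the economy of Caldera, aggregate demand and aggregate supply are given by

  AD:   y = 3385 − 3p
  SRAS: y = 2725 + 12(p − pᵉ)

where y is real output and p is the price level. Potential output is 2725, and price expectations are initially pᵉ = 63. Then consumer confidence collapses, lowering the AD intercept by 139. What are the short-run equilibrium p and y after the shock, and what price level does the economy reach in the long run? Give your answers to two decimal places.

AD shifts left: new AD is y = 3246 − 3p. With pᵉ = 63, SRAS is y = 1969 + 12p.
Short run: 3246 − 3p = 1969 + 12p gives 1277 = 15p, so p = 85.13 and y = 3246 − 3p = 2990.60.
y = 2990.60 is above potential 2725; expectations adjust and SRAS shifts left until y = 2725.
Long run: on the new AD curve, 2725 = 3246 − 3p gives p = 173.67.

Short run: p = 85.13, y = 2990.60. Long run: p = 173.67.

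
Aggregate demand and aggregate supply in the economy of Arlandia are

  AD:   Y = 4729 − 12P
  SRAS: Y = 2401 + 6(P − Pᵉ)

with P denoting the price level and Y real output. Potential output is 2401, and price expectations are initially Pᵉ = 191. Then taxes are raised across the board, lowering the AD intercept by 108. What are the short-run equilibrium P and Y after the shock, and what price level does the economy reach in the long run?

AD shifts left: new AD is Y = 4621 − 12P. With Pᵉ = 191, SRAS is Y = 1255 + 6P.
Short run: 4621 − 12P = 1255 + 6P gives 3366 = 18P, so P = 187 and Y = 4621 − 12·187 = 2377.
Y = 2377 is below potential 2401; expectations adjust and SRAS shifts right until Y = 2401.
Long run: on the new AD curve, 2401 = 4621 − 12P gives P = 185.

Short run: P = 187, Y = 2377. Long run: P = 185.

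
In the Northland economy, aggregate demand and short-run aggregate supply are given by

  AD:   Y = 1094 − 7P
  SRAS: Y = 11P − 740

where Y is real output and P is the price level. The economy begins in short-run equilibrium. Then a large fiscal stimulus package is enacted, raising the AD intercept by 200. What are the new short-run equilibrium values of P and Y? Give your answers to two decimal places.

This is a positive demand shock: AD shifts right.
New AD: Y = 1294 − 7P.
Set AD = SRAS: 1294 − 7P = 11P − 740, so 2034 = 18P and P = 113.00.
Substituting into AD, Y = 503.00.

P = 113.00, Y = 503.00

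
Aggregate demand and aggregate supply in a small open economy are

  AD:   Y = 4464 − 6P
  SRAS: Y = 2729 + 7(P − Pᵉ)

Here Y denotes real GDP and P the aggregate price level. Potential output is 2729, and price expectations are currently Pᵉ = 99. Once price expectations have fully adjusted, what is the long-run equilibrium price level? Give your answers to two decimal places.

Long-run P = 289.17

Short run: with Pᵉ = 99, SRAS is Y = 2036 + 7P. Setting AD = SRAS gives 2428 = 13P, so P = 186.77 and Y = 4464 − 6P = 3343.38.
Output 3343.38 is above potential 2729, so over time expected prices rise and SRAS shifts left until Y returns to 2729.
Long run: Y = 2729 on the AD curve gives 2729 = 4464 − 6P, so P = 289.17.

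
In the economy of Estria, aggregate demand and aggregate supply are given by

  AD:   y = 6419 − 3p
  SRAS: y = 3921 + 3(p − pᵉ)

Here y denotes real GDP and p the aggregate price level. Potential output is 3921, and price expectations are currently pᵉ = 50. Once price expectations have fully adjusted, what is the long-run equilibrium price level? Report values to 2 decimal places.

Long-run p = 832.67

Short run: with pᵉ = 50, SRAS is y = 3771 + 3p. Setting AD = SRAS gives 2648 = 6p, so p = 441.33 and y = 6419 − 3p = 5095.00.
Output 5095.00 is above potential 3921, so over time expected prices rise and SRAS shifts left until y returns to 3921.
Long run: y = 3921 on the AD curve gives 3921 = 6419 − 3p, so p = 832.67.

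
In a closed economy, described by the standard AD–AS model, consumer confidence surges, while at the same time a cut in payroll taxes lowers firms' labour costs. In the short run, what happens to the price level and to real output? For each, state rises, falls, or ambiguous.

The first event is a positive demand shock: AD shifts right, which by itself pushes P up and Y up.
The second is a favourable supply shock: SRAS shifts right, which by itself pushes P down and Y up.
The two shocks push P in opposite directions, so the effect on P is ambiguous. Both shocks push Y up, so Y rises.

Price level: ambiguous; output: rises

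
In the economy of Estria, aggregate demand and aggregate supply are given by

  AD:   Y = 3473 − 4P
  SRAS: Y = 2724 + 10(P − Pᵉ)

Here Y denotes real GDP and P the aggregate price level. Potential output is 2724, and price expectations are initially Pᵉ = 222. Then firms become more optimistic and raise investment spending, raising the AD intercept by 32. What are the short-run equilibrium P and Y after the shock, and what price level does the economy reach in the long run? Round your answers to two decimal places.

AD shifts right: new AD is Y = 3505 − 4P. With Pᵉ = 222, SRAS is Y = 504 + 10P.
Short run: 3505 − 4P = 504 + 10P gives 3001 = 14P, so P = 214.36 and Y = 3505 − 4P = 2647.57.
Y = 2647.57 is below potential 2724; expectations adjust and SRAS shifts right until Y = 2724.
Long run: on the new AD curve, 2724 = 3505 − 4P gives P = 195.25.

Short run: P = 214.36, Y = 2647.57. Long run: P = 195.25.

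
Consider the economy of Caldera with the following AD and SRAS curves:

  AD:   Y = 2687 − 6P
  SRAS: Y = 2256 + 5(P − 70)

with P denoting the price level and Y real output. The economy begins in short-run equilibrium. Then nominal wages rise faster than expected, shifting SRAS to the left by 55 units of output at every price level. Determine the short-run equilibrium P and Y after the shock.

P = 76, Y = 2231

This is a negative supply shock: SRAS shifts left.
New SRAS: Y = 1851 + 5P.
Set AD = SRAS: 2687 − 6P = 1851 + 5P, so 836 = 11P and P = 76.
Y = 2687 − 6·76 = 2231.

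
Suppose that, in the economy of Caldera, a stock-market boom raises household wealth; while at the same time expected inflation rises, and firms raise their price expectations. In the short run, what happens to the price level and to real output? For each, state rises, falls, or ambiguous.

The first event is a positive demand shock: AD shifts right, which by itself pushes P up and Y up.
The second is an adverse supply shock: SRAS shifts left, which by itself pushes P up and Y down.
Both shocks push P up, so P rises. The two shocks push Y in opposite directions, so the effect on Y is ambiguous.

Price level: rises; output: ambiguous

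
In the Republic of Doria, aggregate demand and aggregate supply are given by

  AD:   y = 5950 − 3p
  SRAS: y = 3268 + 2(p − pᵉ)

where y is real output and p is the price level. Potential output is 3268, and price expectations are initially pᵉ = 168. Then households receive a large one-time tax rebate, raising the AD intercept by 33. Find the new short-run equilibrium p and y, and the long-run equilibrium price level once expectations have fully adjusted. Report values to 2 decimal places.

AD shifts right: new AD is y = 5983 − 3p. With pᵉ = 168, SRAS is y = 2932 + 2p.
Short run: 5983 − 3p = 2932 + 2p gives 3051 = 5p, so p = 610.20 and y = 5983 − 3p = 4152.40.
y = 4152.40 is above potential 3268; expectations adjust and SRAS shifts left until y = 3268.
Long run: on the new AD curve, 3268 = 5983 − 3p gives p = 905.00.

Short run: p = 610.20, y = 4152.40. Long run: p = 905.00.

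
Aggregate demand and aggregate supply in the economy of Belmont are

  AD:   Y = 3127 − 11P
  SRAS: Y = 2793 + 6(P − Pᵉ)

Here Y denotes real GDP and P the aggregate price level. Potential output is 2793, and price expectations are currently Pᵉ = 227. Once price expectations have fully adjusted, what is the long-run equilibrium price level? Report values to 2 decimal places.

Short run: with Pᵉ = 227, SRAS is Y = 1431 + 6P. Setting AD = SRAS gives 1696 = 17P, so P = 99.76 and Y = 3127 − 11P = 2029.59.
Output 2029.59 is below potential 2793, so over time expected prices fall and SRAS shifts right until Y returns to 2793.
Long run: Y = 2793 on the AD curve gives 2793 = 3127 − 11P, so P = 30.36.

Long-run P = 30.36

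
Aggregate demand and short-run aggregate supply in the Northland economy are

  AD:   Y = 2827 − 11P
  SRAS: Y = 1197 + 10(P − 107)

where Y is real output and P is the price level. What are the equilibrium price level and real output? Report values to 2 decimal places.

Write SRAS as Y = 1197 + 10P − 1070 = 127 + 10P.
Set AD = SRAS: 2827 − 11P = 127 + 10P, so 2700 = 21P and P = 128.57.
Substituting into AD, Y = 2827 − 11P = 1412.71.

P = 128.57, Y = 1412.71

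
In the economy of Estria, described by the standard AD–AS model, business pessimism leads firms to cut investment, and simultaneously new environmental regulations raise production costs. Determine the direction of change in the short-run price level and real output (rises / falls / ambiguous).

The first event is a negative demand shock: AD shifts left, which by itself pushes P down and Y down.
The second is an adverse supply shock: SRAS shifts left, which by itself pushes P up and Y down.
The two shocks push P in opposite directions, so the effect on P is ambiguous. Both shocks push Y down, so Y falls.

Price level: ambiguous; output: falls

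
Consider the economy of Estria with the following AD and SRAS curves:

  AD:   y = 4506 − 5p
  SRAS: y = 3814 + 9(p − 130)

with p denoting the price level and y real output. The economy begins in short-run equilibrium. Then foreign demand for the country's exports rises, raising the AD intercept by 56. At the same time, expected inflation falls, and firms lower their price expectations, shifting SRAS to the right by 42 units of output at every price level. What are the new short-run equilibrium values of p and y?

After both shocks: AD is y = 4562 − 5p and SRAS is y = 2686 + 9p.
Setting them equal: 1876 = 14p, so p = 134.
y = 4562 − 5·134 = 3892.

p = 134, y = 3892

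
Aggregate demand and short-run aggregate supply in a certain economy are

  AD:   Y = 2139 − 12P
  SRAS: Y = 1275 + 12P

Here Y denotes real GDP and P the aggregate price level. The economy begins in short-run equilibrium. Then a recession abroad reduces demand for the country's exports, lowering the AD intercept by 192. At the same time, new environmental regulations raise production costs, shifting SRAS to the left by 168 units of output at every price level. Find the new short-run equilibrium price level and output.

P = 35, Y = 1527

After both shocks: AD is Y = 1947 − 12P and SRAS is Y = 1107 + 12P.
Setting them equal: 840 = 24P, so P = 35.
Y = 1947 − 12·35 = 1527.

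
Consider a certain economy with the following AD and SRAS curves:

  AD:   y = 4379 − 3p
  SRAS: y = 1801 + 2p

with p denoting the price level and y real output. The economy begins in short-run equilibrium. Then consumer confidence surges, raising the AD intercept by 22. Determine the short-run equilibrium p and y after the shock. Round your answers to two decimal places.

This is a positive demand shock: AD shifts right.
New AD: y = 4401 − 3p.
Set AD = SRAS: 4401 − 3p = 1801 + 2p, so 2600 = 5p and p = 520.00.
Substituting into AD, y = 2841.00.

p = 520.00, y = 2841.00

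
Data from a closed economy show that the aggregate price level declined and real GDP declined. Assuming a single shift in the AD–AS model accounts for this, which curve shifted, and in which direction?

P fell and Y fell. An AD shift moves P and Y in the same direction; an SRAS shift moves them in opposite directions.
Here P and Y moved in the same direction, so the AD curve shifted.
Since Y fell, AD shifted left.

AD shifted left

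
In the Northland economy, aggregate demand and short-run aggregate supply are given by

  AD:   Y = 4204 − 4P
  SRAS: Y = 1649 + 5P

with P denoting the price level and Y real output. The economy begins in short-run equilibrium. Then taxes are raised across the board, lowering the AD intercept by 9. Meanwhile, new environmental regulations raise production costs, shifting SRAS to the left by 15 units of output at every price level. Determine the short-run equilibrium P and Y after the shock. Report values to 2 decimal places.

P = 284.56, Y = 3056.78

After both shocks: AD is Y = 4195 − 4P and SRAS is Y = 1634 + 5P.
Setting them equal: 2561 = 9P, so P = 284.56.
Substituting into AD, Y = 3056.78.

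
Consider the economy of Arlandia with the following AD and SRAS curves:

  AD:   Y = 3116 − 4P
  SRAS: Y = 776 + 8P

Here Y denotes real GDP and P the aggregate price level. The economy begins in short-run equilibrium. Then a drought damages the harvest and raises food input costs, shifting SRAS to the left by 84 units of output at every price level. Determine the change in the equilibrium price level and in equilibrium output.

ΔP = +7, ΔY = -28

This is a negative supply shock: SRAS shifts left.
New SRAS: Y = 692 + 8P.
Set AD = SRAS: 3116 − 4P = 692 + 8P, so 2424 = 12P and P = 202.
Y = 3116 − 4·202 = 2308.
Initially P = 195, Y = 2336, so ΔP = +7 and ΔY = -28.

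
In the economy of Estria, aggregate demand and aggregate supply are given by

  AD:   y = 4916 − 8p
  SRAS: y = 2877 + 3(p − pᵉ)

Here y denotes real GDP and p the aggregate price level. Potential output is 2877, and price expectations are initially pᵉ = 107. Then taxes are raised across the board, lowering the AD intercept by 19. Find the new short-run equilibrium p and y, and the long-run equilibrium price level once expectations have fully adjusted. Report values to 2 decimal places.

Short run: p = 212.82, y = 3194.45. Long run: p = 252.50.

AD shifts left: new AD is y = 4897 − 8p. With pᵉ = 107, SRAS is y = 2556 + 3p.
Short run: 4897 − 8p = 2556 + 3p gives 2341 = 11p, so p = 212.82 and y = 4897 − 8p = 3194.45.
y = 3194.45 is above potential 2877; expectations adjust and SRAS shifts left until y = 2877.
Long run: on the new AD curve, 2877 = 4897 − 8p gives p = 252.50.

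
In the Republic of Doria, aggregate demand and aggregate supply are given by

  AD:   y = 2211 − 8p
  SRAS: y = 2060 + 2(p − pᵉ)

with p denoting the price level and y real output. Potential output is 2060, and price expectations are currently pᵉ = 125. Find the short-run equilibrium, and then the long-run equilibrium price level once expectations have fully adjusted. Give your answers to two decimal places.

Short run: p = 40.10, y = 1890.20. Long run: p = 18.88.

Short run: with pᵉ = 125, SRAS is y = 1810 + 2p. Setting AD = SRAS gives 401 = 10p, so p = 40.10 and y = 2211 − 8p = 1890.20.
Output 1890.20 is below potential 2060, so over time expected prices fall and SRAS shifts right until y returns to 2060.
Long run: y = 2060 on the AD curve gives 2060 = 2211 − 8p, so p = 18.88.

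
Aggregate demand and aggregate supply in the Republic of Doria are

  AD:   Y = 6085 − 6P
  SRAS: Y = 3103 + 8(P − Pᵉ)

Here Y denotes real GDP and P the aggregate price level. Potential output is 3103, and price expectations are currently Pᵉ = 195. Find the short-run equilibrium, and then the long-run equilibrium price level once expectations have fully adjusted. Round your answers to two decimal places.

Short run: P = 324.43, Y = 4138.43. Long run: P = 497.00.

Short run: with Pᵉ = 195, SRAS is Y = 1543 + 8P. Setting AD = SRAS gives 4542 = 14P, so P = 324.43 and Y = 6085 − 6P = 4138.43.
Output 4138.43 is above potential 3103, so over time expected prices rise and SRAS shifts left until Y returns to 3103.
Long run: Y = 3103 on the AD curve gives 3103 = 6085 − 6P, so P = 497.00.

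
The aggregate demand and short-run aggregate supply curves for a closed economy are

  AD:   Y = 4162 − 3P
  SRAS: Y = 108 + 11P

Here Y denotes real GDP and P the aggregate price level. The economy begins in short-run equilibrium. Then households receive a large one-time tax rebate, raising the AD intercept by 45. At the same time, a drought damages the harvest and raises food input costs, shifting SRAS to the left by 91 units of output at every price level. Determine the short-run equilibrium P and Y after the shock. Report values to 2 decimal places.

P = 299.29, Y = 3309.14

After both shocks: AD is Y = 4207 − 3P and SRAS is Y = 17 + 11P.
Setting them equal: 4190 = 14P, so P = 299.29.
Substituting into AD, Y = 3309.14.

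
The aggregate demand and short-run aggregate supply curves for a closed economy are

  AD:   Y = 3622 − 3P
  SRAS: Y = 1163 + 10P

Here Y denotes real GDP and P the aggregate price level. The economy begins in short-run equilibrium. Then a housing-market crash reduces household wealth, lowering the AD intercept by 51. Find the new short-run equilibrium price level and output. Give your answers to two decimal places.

P = 185.23, Y = 3015.31

This is a negative demand shock: AD shifts left.
New AD: Y = 3571 − 3P.
Set AD = SRAS: 3571 − 3P = 1163 + 10P, so 2408 = 13P and P = 185.23.
Substituting into AD, Y = 3015.31.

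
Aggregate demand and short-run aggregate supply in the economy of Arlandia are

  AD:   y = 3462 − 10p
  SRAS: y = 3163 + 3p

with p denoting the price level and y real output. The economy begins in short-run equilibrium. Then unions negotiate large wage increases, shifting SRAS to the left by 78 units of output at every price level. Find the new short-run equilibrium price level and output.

This is a negative supply shock: SRAS shifts left.
New SRAS: y = 3085 + 3p.
Set AD = SRAS: 3462 − 10p = 3085 + 3p, so 377 = 13p and p = 29.
y = 3462 − 10·29 = 3172.

p = 29, y = 3172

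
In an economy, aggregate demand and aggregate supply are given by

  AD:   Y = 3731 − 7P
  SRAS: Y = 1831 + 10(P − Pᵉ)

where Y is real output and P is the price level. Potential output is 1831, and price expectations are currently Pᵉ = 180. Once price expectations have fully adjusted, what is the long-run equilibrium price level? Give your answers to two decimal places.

Short run: with Pᵉ = 180, SRAS is Y = 31 + 10P. Setting AD = SRAS gives 3700 = 17P, so P = 217.65 and Y = 3731 − 7P = 2207.47.
Output 2207.47 is above potential 1831, so over time expected prices rise and SRAS shifts left until Y returns to 1831.
Long run: Y = 1831 on the AD curve gives 1831 = 3731 − 7P, so P = 271.43.

Long-run P = 271.43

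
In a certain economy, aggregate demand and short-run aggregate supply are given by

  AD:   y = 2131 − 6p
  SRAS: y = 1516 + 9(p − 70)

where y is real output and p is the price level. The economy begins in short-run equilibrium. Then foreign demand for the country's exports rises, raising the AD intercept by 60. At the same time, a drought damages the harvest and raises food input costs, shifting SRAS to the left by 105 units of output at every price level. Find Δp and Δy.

After both shocks: AD is y = 2191 − 6p and SRAS is y = 781 + 9p.
Setting them equal: 1410 = 15p, so p = 94.
y = 2191 − 6·94 = 1627.
Initially p = 83, y = 1633, so Δp = +11 and Δy = -6.

Δp = +11, Δy = -6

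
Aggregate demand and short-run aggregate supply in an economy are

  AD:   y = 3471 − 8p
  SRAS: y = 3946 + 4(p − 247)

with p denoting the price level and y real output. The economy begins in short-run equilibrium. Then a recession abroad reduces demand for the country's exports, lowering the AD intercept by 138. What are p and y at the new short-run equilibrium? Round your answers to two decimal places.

This is a negative demand shock: AD shifts left.
New AD: y = 3333 − 8p.
SRAS can be written y = 2958 + 4p.
Set AD = SRAS: 3333 − 8p = 2958 + 4p, so 375 = 12p and p = 31.25.
Substituting into AD, y = 3083.00.

p = 31.25, y = 3083.00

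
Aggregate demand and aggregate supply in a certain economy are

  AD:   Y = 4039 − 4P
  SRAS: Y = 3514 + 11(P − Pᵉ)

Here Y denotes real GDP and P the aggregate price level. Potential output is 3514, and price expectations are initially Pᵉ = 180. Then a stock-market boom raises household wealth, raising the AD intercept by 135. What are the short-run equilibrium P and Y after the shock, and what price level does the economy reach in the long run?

Short run: P = 176, Y = 3470. Long run: P = 165.

AD shifts right: new AD is Y = 4174 − 4P. With Pᵉ = 180, SRAS is Y = 1534 + 11P.
Short run: 4174 − 4P = 1534 + 11P gives 2640 = 15P, so P = 176 and Y = 4174 − 4·176 = 3470.
Y = 3470 is below potential 3514; expectations adjust and SRAS shifts right until Y = 3514.
Long run: on the new AD curve, 3514 = 4174 − 4P gives P = 165.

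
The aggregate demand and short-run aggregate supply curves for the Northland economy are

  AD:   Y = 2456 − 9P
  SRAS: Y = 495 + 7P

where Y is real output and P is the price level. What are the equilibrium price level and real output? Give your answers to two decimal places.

P = 122.56, Y = 1352.94

Set AD = SRAS: 2456 − 9P = 495 + 7P, so 1961 = 16P and P = 122.56.
Substituting into AD, Y = 2456 − 9P = 1352.94.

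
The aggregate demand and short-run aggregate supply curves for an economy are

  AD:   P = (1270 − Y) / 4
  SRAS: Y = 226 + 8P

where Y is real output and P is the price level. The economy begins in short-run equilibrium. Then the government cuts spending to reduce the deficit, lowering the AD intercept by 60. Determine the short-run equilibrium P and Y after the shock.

This is a negative demand shock: AD shifts left.
New AD: Y = 1210 − 4P.
Set AD = SRAS: 1210 − 4P = 226 + 8P, so 984 = 12P and P = 82.
Y = 1210 − 4·82 = 882.

P = 82, Y = 882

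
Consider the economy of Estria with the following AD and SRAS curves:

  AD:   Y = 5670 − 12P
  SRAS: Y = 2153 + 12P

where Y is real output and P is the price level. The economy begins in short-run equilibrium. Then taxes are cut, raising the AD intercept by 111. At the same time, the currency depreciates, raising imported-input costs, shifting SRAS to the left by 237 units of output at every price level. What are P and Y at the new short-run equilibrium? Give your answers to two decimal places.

After both shocks: AD is Y = 5781 − 12P and SRAS is Y = 1916 + 12P.
Setting them equal: 3865 = 24P, so P = 161.04.
Substituting into AD, Y = 3848.50.

P = 161.04, Y = 3848.50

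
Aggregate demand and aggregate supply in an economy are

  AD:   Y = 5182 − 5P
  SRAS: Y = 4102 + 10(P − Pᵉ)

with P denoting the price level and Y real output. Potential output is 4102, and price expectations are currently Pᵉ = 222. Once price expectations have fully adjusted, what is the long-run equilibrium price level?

Long-run P = 216

Short run: with Pᵉ = 222, SRAS is Y = 1882 + 10P. Setting AD = SRAS gives 3300 = 15P, so P = 220 and Y = 5182 − 5·220 = 4082.
Output 4082 is below potential 4102, so over time expected prices fall and SRAS shifts right until Y returns to 4102.
Long run: Y = 4102 on the AD curve gives 4102 = 5182 − 5P, so P = 216.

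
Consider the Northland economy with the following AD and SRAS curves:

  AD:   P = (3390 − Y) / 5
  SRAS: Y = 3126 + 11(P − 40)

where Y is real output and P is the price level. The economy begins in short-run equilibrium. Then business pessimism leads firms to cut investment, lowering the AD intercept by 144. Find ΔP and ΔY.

This is a negative demand shock: AD shifts left.
New AD: Y = 3246 − 5P.
SRAS can be written Y = 2686 + 11P.
Set AD = SRAS: 3246 − 5P = 2686 + 11P, so 560 = 16P and P = 35.
Y = 3246 − 5·35 = 3071.
Initially P = 44, Y = 3170, so ΔP = -9 and ΔY = -99.

ΔP = -9, ΔY = -99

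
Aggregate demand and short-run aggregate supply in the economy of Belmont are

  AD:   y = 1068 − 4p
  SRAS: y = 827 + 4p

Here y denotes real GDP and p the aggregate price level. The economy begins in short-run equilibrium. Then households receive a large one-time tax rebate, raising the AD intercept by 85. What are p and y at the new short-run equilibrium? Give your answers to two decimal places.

p = 40.75, y = 990.00

This is a positive demand shock: AD shifts right.
New AD: y = 1153 − 4p.
Set AD = SRAS: 1153 − 4p = 827 + 4p, so 326 = 8p and p = 40.75.
Substituting into AD, y = 990.00.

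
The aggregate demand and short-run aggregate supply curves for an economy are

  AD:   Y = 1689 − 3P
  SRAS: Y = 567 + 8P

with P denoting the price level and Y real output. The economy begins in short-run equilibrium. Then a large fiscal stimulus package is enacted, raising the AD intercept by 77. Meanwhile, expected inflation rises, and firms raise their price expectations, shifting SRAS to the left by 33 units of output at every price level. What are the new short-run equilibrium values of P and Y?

After both shocks: AD is Y = 1766 − 3P and SRAS is Y = 534 + 8P.
Setting them equal: 1232 = 11P, so P = 112.
Y = 1766 − 3·112 = 1430.

P = 112, Y = 1430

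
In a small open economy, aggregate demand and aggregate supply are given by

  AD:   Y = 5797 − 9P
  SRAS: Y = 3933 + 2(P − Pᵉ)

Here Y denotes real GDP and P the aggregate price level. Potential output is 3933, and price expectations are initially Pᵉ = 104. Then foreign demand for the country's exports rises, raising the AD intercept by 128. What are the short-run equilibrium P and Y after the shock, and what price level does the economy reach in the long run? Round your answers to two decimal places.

AD shifts right: new AD is Y = 5925 − 9P. With Pᵉ = 104, SRAS is Y = 3725 + 2P.
Short run: 5925 − 9P = 3725 + 2P gives 2200 = 11P, so P = 200.00 and Y = 5925 − 9P = 4125.00.
Y = 4125.00 is above potential 3933; expectations adjust and SRAS shifts left until Y = 3933.
Long run: on the new AD curve, 3933 = 5925 − 9P gives P = 221.33.

Short run: P = 200.00, Y = 4125.00. Long run: P = 221.33.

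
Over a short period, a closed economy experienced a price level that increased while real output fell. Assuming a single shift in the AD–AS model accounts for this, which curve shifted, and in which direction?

SRAS shifted left

P rose and Y fell. An AD shift moves P and Y in the same direction; an SRAS shift moves them in opposite directions.
Here P and Y moved in opposite directions, so the SRAS curve shifted.
Since Y fell, SRAS shifted left.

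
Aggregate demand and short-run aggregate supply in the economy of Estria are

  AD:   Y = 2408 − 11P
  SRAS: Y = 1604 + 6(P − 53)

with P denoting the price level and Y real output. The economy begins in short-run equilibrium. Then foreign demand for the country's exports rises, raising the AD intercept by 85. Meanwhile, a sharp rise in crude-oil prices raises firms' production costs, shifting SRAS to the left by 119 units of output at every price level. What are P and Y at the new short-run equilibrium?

After both shocks: AD is Y = 2493 − 11P and SRAS is Y = 1167 + 6P.
Setting them equal: 1326 = 17P, so P = 78.
Y = 2493 − 11·78 = 1635.

P = 78, Y = 1635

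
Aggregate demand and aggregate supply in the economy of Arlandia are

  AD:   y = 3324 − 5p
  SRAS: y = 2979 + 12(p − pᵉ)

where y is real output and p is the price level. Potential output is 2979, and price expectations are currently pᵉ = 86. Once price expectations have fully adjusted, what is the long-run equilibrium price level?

Long-run p = 69

Short run: with pᵉ = 86, SRAS is y = 1947 + 12p. Setting AD = SRAS gives 1377 = 17p, so p = 81 and y = 3324 − 5·81 = 2919.
Output 2919 is below potential 2979, so over time expected prices fall and SRAS shifts right until y returns to 2979.
Long run: y = 2979 on the AD curve gives 2979 = 3324 − 5p, so p = 69.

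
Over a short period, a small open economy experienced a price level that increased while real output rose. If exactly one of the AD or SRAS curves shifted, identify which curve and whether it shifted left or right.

P rose and Y rose. An AD shift moves P and Y in the same direction; an SRAS shift moves them in opposite directions.
Here P and Y moved in the same direction, so the AD curve shifted.
Since Y rose, AD shifted right.

AD shifted right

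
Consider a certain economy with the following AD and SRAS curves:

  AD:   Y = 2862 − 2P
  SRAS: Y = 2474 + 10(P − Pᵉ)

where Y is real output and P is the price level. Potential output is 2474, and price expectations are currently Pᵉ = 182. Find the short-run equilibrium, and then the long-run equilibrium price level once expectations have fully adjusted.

Short run: P = 184, Y = 2494. Long run: P = 194.

Short run: with Pᵉ = 182, SRAS is Y = 654 + 10P. Setting AD = SRAS gives 2208 = 12P, so P = 184 and Y = 2862 − 2·184 = 2494.
Output 2494 is above potential 2474, so over time expected prices rise and SRAS shifts left until Y returns to 2474.
Long run: Y = 2474 on the AD curve gives 2474 = 2862 − 2P, so P = 194.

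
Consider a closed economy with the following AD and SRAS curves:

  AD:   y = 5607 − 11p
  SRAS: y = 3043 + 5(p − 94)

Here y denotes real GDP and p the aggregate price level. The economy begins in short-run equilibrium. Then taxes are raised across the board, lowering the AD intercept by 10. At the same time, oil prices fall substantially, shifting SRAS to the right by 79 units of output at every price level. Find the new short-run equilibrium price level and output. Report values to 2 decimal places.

p = 184.06, y = 3572.31

After both shocks: AD is y = 5597 − 11p and SRAS is y = 2652 + 5p.
Setting them equal: 2945 = 16p, so p = 184.06.
Substituting into AD, y = 3572.31.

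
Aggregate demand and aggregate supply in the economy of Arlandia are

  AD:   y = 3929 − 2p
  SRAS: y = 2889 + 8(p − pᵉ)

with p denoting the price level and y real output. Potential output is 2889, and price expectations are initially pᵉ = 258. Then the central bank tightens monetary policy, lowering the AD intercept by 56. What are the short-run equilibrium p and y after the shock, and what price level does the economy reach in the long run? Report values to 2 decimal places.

AD shifts left: new AD is y = 3873 − 2p. With pᵉ = 258, SRAS is y = 825 + 8p.
Short run: 3873 − 2p = 825 + 8p gives 3048 = 10p, so p = 304.80 and y = 3873 − 2p = 3263.40.
y = 3263.40 is above potential 2889; expectations adjust and SRAS shifts left until y = 2889.
Long run: on the new AD curve, 2889 = 3873 − 2p gives p = 492.00.

Short run: p = 304.80, y = 3263.40. Long run: p = 492.00.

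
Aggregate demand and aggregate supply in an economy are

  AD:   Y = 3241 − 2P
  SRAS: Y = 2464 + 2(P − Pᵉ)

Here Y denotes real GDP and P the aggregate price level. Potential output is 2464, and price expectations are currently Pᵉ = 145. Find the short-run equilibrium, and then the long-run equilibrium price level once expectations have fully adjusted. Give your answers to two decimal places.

Short run: with Pᵉ = 145, SRAS is Y = 2174 + 2P. Setting AD = SRAS gives 1067 = 4P, so P = 266.75 and Y = 3241 − 2P = 2707.50.
Output 2707.50 is above potential 2464, so over time expected prices rise and SRAS shifts left until Y returns to 2464.
Long run: Y = 2464 on the AD curve gives 2464 = 3241 − 2P, so P = 388.50.

Short run: P = 266.75, Y = 2707.50. Long run: P = 388.50.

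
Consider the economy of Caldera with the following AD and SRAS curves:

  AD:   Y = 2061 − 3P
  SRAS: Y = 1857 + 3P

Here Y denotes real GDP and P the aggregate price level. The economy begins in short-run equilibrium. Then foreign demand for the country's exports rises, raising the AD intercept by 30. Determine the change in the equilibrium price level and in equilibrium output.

ΔP = +5, ΔY = +15

This is a positive demand shock: AD shifts right.
New AD: Y = 2091 − 3P.
Set AD = SRAS: 2091 − 3P = 1857 + 3P, so 234 = 6P and P = 39.
Y = 2091 − 3·39 = 1974.
Initially P = 34, Y = 1959, so ΔP = +5 and ΔY = +15.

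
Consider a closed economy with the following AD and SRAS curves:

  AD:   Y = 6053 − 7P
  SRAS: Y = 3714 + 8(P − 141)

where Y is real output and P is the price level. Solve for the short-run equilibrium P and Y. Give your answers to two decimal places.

P = 231.13, Y = 4435.07

Write SRAS as Y = 3714 + 8P − 1128 = 2586 + 8P.
Set AD = SRAS: 6053 − 7P = 2586 + 8P, so 3467 = 15P and P = 231.13.
Substituting into AD, Y = 6053 − 7P = 4435.07.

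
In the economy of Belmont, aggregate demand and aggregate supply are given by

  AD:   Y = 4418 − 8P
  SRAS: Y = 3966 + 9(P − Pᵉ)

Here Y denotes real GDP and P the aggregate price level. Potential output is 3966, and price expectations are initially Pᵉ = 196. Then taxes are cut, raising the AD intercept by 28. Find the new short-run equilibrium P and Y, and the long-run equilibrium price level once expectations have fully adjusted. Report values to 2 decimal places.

AD shifts right: new AD is Y = 4446 − 8P. With Pᵉ = 196, SRAS is Y = 2202 + 9P.
Short run: 4446 − 8P = 2202 + 9P gives 2244 = 17P, so P = 132.00 and Y = 4446 − 8P = 3390.00.
Y = 3390.00 is below potential 3966; expectations adjust and SRAS shifts right until Y = 3966.
Long run: on the new AD curve, 3966 = 4446 − 8P gives P = 60.00.

Short run: P = 132.00, Y = 3390.00. Long run: P = 60.00.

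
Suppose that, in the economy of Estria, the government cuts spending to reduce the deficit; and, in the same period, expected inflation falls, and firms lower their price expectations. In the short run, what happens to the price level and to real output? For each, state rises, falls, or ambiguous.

The first event is a negative demand shock: AD shifts left, which by itself pushes P down and Y down.
The second is a favourable supply shock: SRAS shifts right, which by itself pushes P down and Y up.
Both shocks push P down, so P falls. The two shocks push Y in opposite directions, so the effect on Y is ambiguous.

Price level: falls; output: ambiguous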